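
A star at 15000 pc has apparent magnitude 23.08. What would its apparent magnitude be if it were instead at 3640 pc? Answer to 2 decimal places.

m ≈ 20.01

Flux ∝ 1/d², so Δm = 5 log₁₀(d₂/d₁) = 5 log₁₀(3640/15000) = -3.075
m₂ = m₁ + Δm = 23.08 + (-3.075) = 20.005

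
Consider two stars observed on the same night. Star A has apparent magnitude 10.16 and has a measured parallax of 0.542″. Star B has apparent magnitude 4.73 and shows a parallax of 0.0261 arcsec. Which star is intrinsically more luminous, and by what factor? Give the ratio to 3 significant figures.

Star A: d = 1/p = 1/0.542″ = 1.845 pc
Star A: M = m − 5 log₁₀ d + 5 = 10.16 − 5·0.2660 + 5 = 13.830
Star B: d = 1/p = 1/0.0261″ = 38.31 pc
Star B: M = m − 5 log₁₀ d + 5 = 4.73 − 5·1.5834 + 5 = 1.813
ΔM = M_A − M_B = 13.830 − (1.813) = 12.017; smaller M is more luminous → Star B.
L ratio = 10^(0.4 |ΔM|) = 10^4.807 = 64080

Star B is more luminous, by a factor of 64100.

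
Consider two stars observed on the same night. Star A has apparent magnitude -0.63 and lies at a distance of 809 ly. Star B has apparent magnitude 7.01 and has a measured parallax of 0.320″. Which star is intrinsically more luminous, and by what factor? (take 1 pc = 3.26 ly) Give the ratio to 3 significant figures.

Star A: d = 809 ly / 3.26 = 248.2 pc
Star A: M = m − 5 log₁₀ d + 5 = -0.63 − 5·2.3947 + 5 = -7.604
Star B: d = 1/p = 1/0.320″ = 3.125 pc
Star B: M = m − 5 log₁₀ d + 5 = 7.01 − 5·0.4949 + 5 = 9.536
ΔM = M_A − M_B = -7.604 − (9.536) = -17.139; smaller M is more luminous → Star A.
L ratio = 10^(0.4 |ΔM|) = 10^6.856 = 7.174×10^6

Star A is more luminous, by a factor of 7.17×10^6.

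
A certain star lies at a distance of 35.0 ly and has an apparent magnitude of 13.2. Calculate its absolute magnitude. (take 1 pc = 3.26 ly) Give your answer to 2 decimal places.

M ≈ 13.05

d = 35.0 ly / 3.26 = 10.74 pc
5 log₁₀(d/10 pc) = 5 log₁₀(10.74) − 5 = 0.154
M = m − 5 log₁₀(d/10) = 13.2 − 0.154 = 13.046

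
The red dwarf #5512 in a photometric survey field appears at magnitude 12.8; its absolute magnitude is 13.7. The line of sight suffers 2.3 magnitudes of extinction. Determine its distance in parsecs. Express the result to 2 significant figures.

m − M = 5 log₁₀(d/10 pc) + A  ⇒  12.8 − (13.7) − 2.3 = 5 log₁₀(d/10)
-3.200 = 5 log₁₀(d/10)
log₁₀ d = (m − M − A)/5 + 1 = 0.3600
d = 10^0.3600 = 2.291 pc

d ≈ 2.3 pc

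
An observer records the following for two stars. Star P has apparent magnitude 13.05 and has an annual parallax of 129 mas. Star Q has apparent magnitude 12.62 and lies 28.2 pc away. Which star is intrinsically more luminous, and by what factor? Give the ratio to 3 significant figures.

Star P: p = 129 mas = 0.129″ → d = 1/p = 7.752 pc
Star P: M = m − 5 log₁₀ d + 5 = 13.05 − 5·0.8894 + 5 = 13.603
Star Q: M = m − 5 log₁₀ d + 5 = 12.62 − 5·1.4502 + 5 = 10.369
ΔM = M_P − M_Q = 13.603 − (10.369) = 3.234; smaller M is more luminous → Star Q.
L ratio = 10^(0.4 |ΔM|) = 10^1.294 = 19.66

Star Q is more luminous, by a factor of 19.7.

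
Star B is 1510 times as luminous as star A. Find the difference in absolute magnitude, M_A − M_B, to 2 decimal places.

M_A − M_B ≈ 7.95

Pogson: ΔM = −2.5 log₁₀(ratio) = −2.5 log₁₀(1510) = −2.5 × 3.1790 = -7.947
Star B is brighter so has the smaller magnitude: M_A − M_B is positive.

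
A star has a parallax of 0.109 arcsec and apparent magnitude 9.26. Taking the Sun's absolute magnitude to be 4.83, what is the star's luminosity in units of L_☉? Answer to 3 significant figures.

L/L_☉ ≈ 0.0142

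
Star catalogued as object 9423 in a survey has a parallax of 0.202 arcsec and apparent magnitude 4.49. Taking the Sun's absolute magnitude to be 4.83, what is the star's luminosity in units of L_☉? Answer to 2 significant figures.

d = 1/p = 1/0.202″ = 4.950 pc
M = m − 5 log₁₀ d + 5 = 4.49 − 5·0.6946 + 5 = 6.017
M − M_☉ = 6.017 − 4.83 = 1.187
L/L_☉ = 10^(−0.4 × 1.187) = 0.3352

L/L_☉ ≈ 0.34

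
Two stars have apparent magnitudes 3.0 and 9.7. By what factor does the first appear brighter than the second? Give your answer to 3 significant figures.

479

Δm = 3.0 − (9.7) = -6.7
Flux ratio = 10^(−0.4 Δm) = 10^(−0.4 × -6.7) = 10^2.680 = 478.6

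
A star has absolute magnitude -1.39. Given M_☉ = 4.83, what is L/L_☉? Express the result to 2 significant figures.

M − M_☉ = -1.39 − 4.83 = -6.220
L/L_☉ = 10^(−0.4 (M − M_☉)) = 10^2.488 = 307.6

L/L_☉ ≈ 310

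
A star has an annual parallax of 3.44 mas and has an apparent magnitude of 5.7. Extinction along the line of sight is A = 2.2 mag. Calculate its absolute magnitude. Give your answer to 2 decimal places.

M ≈ -3.82

p = 3.44 mas = 3.44×10^-3″ → d = 1/p = 290.7 pc
5 log₁₀(d/10 pc) = 5 log₁₀(290.7) − 5 = 7.317
M = m − 5 log₁₀(d/10) − A = 5.7 − 7.317 − 2.2 = -3.817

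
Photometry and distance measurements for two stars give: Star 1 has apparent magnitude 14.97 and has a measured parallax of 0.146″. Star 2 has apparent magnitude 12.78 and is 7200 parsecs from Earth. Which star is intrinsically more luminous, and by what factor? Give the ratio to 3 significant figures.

Star 2 is more luminous, by a factor of 8.31×10^6.

Star 1: d = 1/p = 1/0.146″ = 6.849 pc
Star 1: M = m − 5 log₁₀ d + 5 = 14.97 − 5·0.8356 + 5 = 15.792
Star 2: M = m − 5 log₁₀ d + 5 = 12.78 − 5·3.8573 + 5 = -1.507
ΔM = M_1 − M_2 = 15.792 − (-1.507) = 17.298; smaller M is more luminous → Star 2.
L ratio = 10^(0.4 |ΔM|) = 10^6.919 = 8.306×10^6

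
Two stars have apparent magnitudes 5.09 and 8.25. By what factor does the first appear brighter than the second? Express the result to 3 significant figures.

Δm = 5.09 − (8.25) = -3.16
Flux ratio = 10^(−0.4 Δm) = 10^(−0.4 × -3.16) = 10^1.264 = 18.37

18.4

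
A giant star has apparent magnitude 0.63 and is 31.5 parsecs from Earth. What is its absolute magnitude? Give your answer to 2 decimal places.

M ≈ -1.86

5 log₁₀(d/10 pc) = 5 log₁₀(31.50) − 5 = 2.492
M = m − 5 log₁₀(d/10) = 0.63 − 2.492 = -1.862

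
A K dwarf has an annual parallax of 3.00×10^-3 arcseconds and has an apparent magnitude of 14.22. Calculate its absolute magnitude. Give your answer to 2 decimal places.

M ≈ 6.61

d = 1/p = 1/3.00×10^-3″ = 333.3 pc
5 log₁₀(d/10 pc) = 5 log₁₀(333.3) − 5 = 7.614
M = m − 5 log₁₀(d/10) = 14.22 − 7.614 = 6.606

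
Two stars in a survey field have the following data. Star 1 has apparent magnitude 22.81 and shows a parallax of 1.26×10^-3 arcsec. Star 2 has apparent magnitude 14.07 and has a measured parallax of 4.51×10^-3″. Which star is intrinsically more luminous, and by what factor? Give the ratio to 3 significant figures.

Star 1: d = 1/p = 1/1.26×10^-3″ = 793.7 pc
Star 1: M = m − 5 log₁₀ d + 5 = 22.81 − 5·2.8996 + 5 = 13.312
Star 2: d = 1/p = 1/4.51×10^-3″ = 221.7 pc
Star 2: M = m − 5 log₁₀ d + 5 = 14.07 − 5·2.3458 + 5 = 7.341
ΔM = M_1 − M_2 = 13.312 − (7.341) = 5.971; smaller M is more luminous → Star 2.
L ratio = 10^(0.4 |ΔM|) = 10^2.388 = 244.6

Star 2 is more luminous, by a factor of 245.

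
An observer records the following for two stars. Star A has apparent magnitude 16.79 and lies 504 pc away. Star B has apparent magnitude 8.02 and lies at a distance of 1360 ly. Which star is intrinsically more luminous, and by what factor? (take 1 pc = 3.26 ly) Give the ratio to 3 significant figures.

Star B is more luminous, by a factor of 2210.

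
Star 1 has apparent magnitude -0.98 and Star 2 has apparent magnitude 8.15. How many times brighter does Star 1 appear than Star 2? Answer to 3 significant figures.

Δm = -0.98 − (8.15) = -9.13
Flux ratio = 10^(−0.4 Δm) = 10^(−0.4 × -9.13) = 10^3.652 = 4487

4490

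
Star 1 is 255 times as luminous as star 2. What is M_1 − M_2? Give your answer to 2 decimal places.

Pogson: ΔM = −2.5 log₁₀(ratio) = −2.5 log₁₀(255) = −2.5 × 2.4065 = -6.016
Star 1 is brighter, so it has the smaller magnitude: the difference is negative.

M_1 − M_2 ≈ -6.02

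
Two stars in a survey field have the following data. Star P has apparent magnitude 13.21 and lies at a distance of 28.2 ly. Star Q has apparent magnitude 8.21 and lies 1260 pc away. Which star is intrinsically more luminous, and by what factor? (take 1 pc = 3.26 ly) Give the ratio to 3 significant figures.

Star P: d = 28.2 ly / 3.26 = 8.650 pc
Star P: M = m − 5 log₁₀ d + 5 = 13.21 − 5·0.9370 + 5 = 13.525
Star Q: M = m − 5 log₁₀ d + 5 = 8.21 − 5·3.1004 + 5 = -2.292
ΔM = M_P − M_Q = 13.525 − (-2.292) = 15.817; smaller M is more luminous → Star Q.
L ratio = 10^(0.4 |ΔM|) = 10^6.327 = 2.122×10^6

Star Q is more luminous, by a factor of 2.12×10^6.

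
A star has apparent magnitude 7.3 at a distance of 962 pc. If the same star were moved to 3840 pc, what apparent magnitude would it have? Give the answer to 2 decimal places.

m ≈ 10.31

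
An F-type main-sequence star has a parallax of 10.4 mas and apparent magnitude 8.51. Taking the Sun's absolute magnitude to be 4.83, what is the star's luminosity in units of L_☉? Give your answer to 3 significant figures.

L/L_☉ ≈ 3.12

d = 1/p = 1000/10.4 mas = 96.15 pc
M = m − 5 log₁₀ d + 5 = 8.51 − 5·1.9830 + 5 = 3.595
M − M_☉ = 3.595 − 4.83 = -1.235
L/L_☉ = 10^(−0.4 × -1.235) = 3.118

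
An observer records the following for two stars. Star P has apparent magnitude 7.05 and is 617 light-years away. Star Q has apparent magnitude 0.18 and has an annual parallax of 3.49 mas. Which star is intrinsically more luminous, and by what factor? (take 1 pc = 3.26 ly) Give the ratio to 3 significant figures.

Star Q is more luminous, by a factor of 1280.

Star P: d = 617 ly / 3.26 = 189.3 pc
Star P: M = m − 5 log₁₀ d + 5 = 7.05 − 5·2.2771 + 5 = 0.665
Star Q: p = 3.49 mas = 3.49×10^-3″ → d = 1/p = 286.5 pc
Star Q: M = m − 5 log₁₀ d + 5 = 0.18 − 5·2.4572 + 5 = -7.106
ΔM = M_P − M_Q = 0.665 − (-7.106) = 7.771; smaller M is more luminous → Star Q.
L ratio = 10^(0.4 |ΔM|) = 10^3.108 = 1283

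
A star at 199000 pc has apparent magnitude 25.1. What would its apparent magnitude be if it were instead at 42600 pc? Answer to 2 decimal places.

Flux ∝ 1/d², so Δm = 5 log₁₀(d₂/d₁) = 5 log₁₀(42600/199000) = -3.347
m₂ = m₁ + Δm = 25.1 + (-3.347) = 21.753

m ≈ 21.75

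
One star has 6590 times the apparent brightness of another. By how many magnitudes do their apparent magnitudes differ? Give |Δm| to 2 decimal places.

Pogson: Δm = −2.5 log₁₀(ratio) = −2.5 log₁₀(6590) = −2.5 × 3.8189 = -9.547

|Δm| ≈ 9.55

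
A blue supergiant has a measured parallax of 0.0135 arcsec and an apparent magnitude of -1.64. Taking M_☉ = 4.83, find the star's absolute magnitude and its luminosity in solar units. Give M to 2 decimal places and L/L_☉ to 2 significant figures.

M ≈ -5.99; L/L_☉ ≈ 21000

d = 1/p = 1/0.0135″ = 74.07 pc
M = m − 5 log₁₀ d + 5 = -1.64 − 5·1.8697 + 5 = -5.988
M − M_☉ = -5.988 − 4.83 = -10.818
L/L_☉ = 10^(−0.4 × -10.818) = 21250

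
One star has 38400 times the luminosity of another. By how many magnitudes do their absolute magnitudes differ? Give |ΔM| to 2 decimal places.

Pogson: ΔM = −2.5 log₁₀(ratio) = −2.5 log₁₀(38400) = −2.5 × 4.5843 = -11.461

|ΔM| ≈ 11.46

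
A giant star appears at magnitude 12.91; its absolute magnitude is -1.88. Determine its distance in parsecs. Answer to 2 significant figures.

d ≈ 9100 pc

μ = m − M = 14.790
m − M = 5 log₁₀ d − 5
log₁₀ d = (m − M)/5 + 1 = 3.9580
d = 10^3.9580 = 9078 pc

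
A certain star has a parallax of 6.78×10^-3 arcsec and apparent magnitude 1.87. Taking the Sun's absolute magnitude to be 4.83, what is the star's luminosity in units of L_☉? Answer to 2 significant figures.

L/L_☉ ≈ 3300

d = 1/p = 1/6.78×10^-3″ = 147.5 pc
M = m − 5 log₁₀ d + 5 = 1.87 − 5·2.1688 + 5 = -3.974
M − M_☉ = -3.974 − 4.83 = -8.804
L/L_☉ = 10^(−0.4 × -8.804) = 3323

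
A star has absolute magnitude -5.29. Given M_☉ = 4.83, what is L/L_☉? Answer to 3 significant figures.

L/L_☉ ≈ 11200

M − M_☉ = -5.29 − 4.83 = -10.120
L/L_☉ = 10^(−0.4 (M − M_☉)) = 10^4.048 = 11170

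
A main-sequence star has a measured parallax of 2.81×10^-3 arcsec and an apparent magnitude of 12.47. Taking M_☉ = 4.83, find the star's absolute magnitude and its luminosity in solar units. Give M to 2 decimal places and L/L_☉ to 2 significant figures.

d = 1/p = 1/2.81×10^-3″ = 355.9 pc
M = m − 5 log₁₀ d + 5 = 12.47 − 5·2.5513 + 5 = 4.714
M − M_☉ = 4.714 − 4.83 = -0.116
L/L_☉ = 10^(−0.4 × -0.116) = 1.113

M ≈ 4.71; L/L_☉ ≈ 1.1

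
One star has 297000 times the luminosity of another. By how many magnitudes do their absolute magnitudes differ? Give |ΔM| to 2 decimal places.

|ΔM| ≈ 13.68

Pogson: ΔM = −2.5 log₁₀(ratio) = −2.5 log₁₀(297000) = −2.5 × 5.4728 = -13.682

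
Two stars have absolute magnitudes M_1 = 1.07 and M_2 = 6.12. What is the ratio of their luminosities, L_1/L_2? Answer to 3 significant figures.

ΔM = M_1 − M_2 = -5.05
L_1/L_2 = 10^(−0.4 ΔM) = 10^2.020 = 104.7

L_1/L_2 ≈ 105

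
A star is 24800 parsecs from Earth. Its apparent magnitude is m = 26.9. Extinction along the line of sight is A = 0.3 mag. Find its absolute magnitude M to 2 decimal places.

M ≈ 9.63

5 log₁₀(d/10 pc) = 5 log₁₀(24800) − 5 = 16.972
M = m − 5 log₁₀(d/10) − A = 26.9 − 16.972 − 0.3 = 9.628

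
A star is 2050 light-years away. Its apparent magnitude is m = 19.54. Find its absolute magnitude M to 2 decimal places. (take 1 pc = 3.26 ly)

M ≈ 10.55

d = 2050 ly / 3.26 = 628.8 pc
5 log₁₀(d/10 pc) = 5 log₁₀(628.8) − 5 = 8.993
M = m − 5 log₁₀(d/10) = 19.54 − 8.993 = 10.547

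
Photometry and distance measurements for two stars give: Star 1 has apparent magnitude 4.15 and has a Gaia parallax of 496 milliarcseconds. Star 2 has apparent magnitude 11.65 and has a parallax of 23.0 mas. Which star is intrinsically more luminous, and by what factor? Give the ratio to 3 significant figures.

Star 1 is more luminous, by a factor of 2.15.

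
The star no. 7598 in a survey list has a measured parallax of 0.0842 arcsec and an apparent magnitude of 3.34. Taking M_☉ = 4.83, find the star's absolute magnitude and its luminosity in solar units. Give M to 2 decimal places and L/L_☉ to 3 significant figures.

M ≈ 2.97; L/L_☉ ≈ 5.56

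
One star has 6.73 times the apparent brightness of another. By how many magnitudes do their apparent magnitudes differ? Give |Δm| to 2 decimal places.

Pogson: Δm = −2.5 log₁₀(ratio) = −2.5 log₁₀(6.73) = −2.5 × 0.8280 = -2.070

|Δm| ≈ 2.07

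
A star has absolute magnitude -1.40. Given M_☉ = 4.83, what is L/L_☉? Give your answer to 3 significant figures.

M − M_☉ = -1.40 − 4.83 = -6.230
L/L_☉ = 10^(−0.4 (M − M_☉)) = 10^2.492 = 310.5

L/L_☉ ≈ 310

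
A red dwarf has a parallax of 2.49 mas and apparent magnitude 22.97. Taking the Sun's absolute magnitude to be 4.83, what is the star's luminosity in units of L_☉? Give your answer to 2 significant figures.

d = 1/p = 1000/2.49 mas = 401.6 pc
M = m − 5 log₁₀ d + 5 = 22.97 − 5·2.6038 + 5 = 14.951
M − M_☉ = 14.951 − 4.83 = 10.121
L/L_☉ = 10^(−0.4 × 10.121) = 8.945×10^-5

L/L_☉ ≈ 8.9×10^-5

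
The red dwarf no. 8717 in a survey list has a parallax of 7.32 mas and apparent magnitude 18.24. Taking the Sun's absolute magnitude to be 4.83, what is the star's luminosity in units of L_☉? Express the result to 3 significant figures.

L/L_☉ ≈ 8.07×10^-4

d = 1/p = 1000/7.32 mas = 136.6 pc
M = m − 5 log₁₀ d + 5 = 18.24 − 5·2.1355 + 5 = 12.563
M − M_☉ = 12.563 − 4.83 = 7.733
L/L_☉ = 10^(−0.4 × 7.733) = 8.072×10^-4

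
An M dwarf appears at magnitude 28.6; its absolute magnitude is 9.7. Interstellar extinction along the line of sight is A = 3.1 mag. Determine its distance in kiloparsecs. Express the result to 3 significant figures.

d ≈ 14.5 kpc

m − M = 5 log₁₀(d/10 pc) + A  ⇒  28.6 − (9.7) − 3.1 = 5 log₁₀(d/10)
15.800 = 5 log₁₀(d/10)
log₁₀ d = (m − M − A)/5 + 1 = 4.1600
d = 10^4.1600 = 14450 pc
= 14.45 kpc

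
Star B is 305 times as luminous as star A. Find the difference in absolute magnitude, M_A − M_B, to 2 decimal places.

M_A − M_B ≈ 6.21

Pogson: ΔM = −2.5 log₁₀(ratio) = −2.5 log₁₀(305) = −2.5 × 2.4843 = -6.211
Star B is brighter so has the smaller magnitude: M_A − M_B is positive.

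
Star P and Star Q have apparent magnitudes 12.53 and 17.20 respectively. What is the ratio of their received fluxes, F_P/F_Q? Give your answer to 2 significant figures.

F_P/F_Q ≈ 74

Δm = 12.53 − (17.20) = -4.67
Flux ratio = 10^(−0.4 Δm) = 10^(−0.4 × -4.67) = 10^1.868 = 73.79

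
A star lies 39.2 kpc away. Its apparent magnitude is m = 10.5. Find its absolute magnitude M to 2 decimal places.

M ≈ -7.47

d = 39.2 kpc = 39200 pc
5 log₁₀(d/10 pc) = 5 log₁₀(39200) − 5 = 17.966
M = m − 5 log₁₀(d/10) = 10.5 − 17.966 = -7.466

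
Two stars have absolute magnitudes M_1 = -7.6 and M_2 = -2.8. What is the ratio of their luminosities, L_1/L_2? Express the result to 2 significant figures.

ΔM = M_1 − M_2 = -4.8
L_1/L_2 = 10^(−0.4 ΔM) = 10^1.920 = 83.18

L_1/L_2 ≈ 83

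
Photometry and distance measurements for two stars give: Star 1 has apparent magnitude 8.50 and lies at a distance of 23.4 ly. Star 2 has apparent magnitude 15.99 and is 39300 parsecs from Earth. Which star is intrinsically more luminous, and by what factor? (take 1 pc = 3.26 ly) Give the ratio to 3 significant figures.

Star 2 is more luminous, by a factor of 30300.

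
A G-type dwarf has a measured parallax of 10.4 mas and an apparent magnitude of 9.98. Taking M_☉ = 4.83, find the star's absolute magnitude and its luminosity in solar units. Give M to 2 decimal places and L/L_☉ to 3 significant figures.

d = 1/p = 1000/10.4 mas = 96.15 pc
M = m − 5 log₁₀ d + 5 = 9.98 − 5·1.9830 + 5 = 5.065
M − M_☉ = 5.065 − 4.83 = 0.235
L/L_☉ = 10^(−0.4 × 0.235) = 0.8053

M ≈ 5.07; L/L_☉ ≈ 0.805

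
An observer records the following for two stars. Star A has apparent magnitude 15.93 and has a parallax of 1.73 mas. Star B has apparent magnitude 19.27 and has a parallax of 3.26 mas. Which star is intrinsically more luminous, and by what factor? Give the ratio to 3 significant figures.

Star A is more luminous, by a factor of 77.0.

Star A: p = 1.73 mas = 1.73×10^-3″ → d = 1/p = 578.0 pc
Star A: M = m − 5 log₁₀ d + 5 = 15.93 − 5·2.7620 + 5 = 7.120
Star B: p = 3.26 mas = 3.26×10^-3″ → d = 1/p = 306.7 pc
Star B: M = m − 5 log₁₀ d + 5 = 19.27 − 5·2.4868 + 5 = 11.836
ΔM = M_A − M_B = 7.120 − (11.836) = -4.716; smaller M is more luminous → Star A.
L ratio = 10^(0.4 |ΔM|) = 10^1.886 = 76.97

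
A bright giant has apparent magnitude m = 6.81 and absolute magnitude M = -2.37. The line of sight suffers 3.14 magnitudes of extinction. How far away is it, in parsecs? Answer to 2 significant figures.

d ≈ 160 pc

m − M = 5 log₁₀(d/10 pc) + A  ⇒  6.81 − (-2.37) − 3.14 = 5 log₁₀(d/10)
6.040 = 5 log₁₀(d/10)
log₁₀ d = (m − M − A)/5 + 1 = 2.2080
d = 10^2.2080 = 161.4 pc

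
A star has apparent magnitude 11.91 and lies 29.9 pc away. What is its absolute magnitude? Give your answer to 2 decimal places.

M ≈ 9.53

5 log₁₀(d/10 pc) = 5 log₁₀(29.90) − 5 = 2.378
M = m − 5 log₁₀(d/10) = 11.91 − 2.378 = 9.532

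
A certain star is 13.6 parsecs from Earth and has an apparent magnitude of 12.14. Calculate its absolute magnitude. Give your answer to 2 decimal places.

M ≈ 11.47

5 log₁₀(d/10 pc) = 5 log₁₀(13.60) − 5 = 0.668
M = m − 5 log₁₀(d/10) = 12.14 − 0.668 = 11.472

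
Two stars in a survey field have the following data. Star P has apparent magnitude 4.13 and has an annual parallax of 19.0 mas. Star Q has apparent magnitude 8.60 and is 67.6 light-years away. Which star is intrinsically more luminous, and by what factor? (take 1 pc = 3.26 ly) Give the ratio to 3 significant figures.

Star P: p = 19.0 mas = 0.0190″ → d = 1/p = 52.63 pc
Star P: M = m − 5 log₁₀ d + 5 = 4.13 − 5·1.7212 + 5 = 0.524
Star Q: d = 67.6 ly / 3.26 = 20.74 pc
Star Q: M = m − 5 log₁₀ d + 5 = 8.60 − 5·1.3167 + 5 = 7.016
ΔM = M_P − M_Q = 0.524 − (7.016) = -6.493; smaller M is more luminous → Star P.
L ratio = 10^(0.4 |ΔM|) = 10^2.597 = 395.4

Star P is more luminous, by a factor of 395.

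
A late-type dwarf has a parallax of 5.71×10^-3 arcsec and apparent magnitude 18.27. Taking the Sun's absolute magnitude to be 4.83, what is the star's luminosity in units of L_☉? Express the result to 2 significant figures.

L/L_☉ ≈ 1.3×10^-3

d = 1/p = 1/5.71×10^-3″ = 175.1 pc
M = m − 5 log₁₀ d + 5 = 18.27 − 5·2.2434 + 5 = 12.053
M − M_☉ = 12.053 − 4.83 = 7.223
L/L_☉ = 10^(−0.4 × 7.223) = 1.290×10^-3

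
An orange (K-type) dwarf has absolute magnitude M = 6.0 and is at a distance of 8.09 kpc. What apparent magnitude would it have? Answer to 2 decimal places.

d = 8.09 kpc = 8090 pc
m = M + 5 log₁₀ d − 5 = 6.0 + 5·3.9079 − 5 = 20.540

m ≈ 20.54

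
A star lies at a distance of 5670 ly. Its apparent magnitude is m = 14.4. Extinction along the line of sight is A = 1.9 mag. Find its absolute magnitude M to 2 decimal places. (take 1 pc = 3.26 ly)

M ≈ 1.30

d = 5670 ly / 3.26 = 1739 pc
5 log₁₀(d/10 pc) = 5 log₁₀(1739) − 5 = 11.202
M = m − 5 log₁₀(d/10) − A = 14.4 − 11.202 − 1.9 = 1.298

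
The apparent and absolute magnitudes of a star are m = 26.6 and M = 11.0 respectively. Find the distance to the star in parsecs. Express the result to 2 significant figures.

Distance modulus: m − M = 26.6 − (11.0) = 15.600
m − M = 5 log₁₀ d − 5
log₁₀ d = (m − M)/5 + 1 = 4.1200
d = 10^4.1200 = 13180 pc

d ≈ 13000 pc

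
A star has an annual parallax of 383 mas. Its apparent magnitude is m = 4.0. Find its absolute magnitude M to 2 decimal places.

p = 383 mas = 0.383″ → d = 1/p = 2.611 pc
5 log₁₀(d/10 pc) = 5 log₁₀(2.611) − 5 = -2.916
M = m − 5 log₁₀(d/10) = 4.0 + 2.916 = 6.916

M ≈ 6.92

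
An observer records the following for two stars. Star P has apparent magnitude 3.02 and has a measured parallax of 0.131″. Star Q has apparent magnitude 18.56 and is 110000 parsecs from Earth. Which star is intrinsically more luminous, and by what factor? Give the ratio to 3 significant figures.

Star P: d = 1/p = 1/0.131″ = 7.634 pc
Star P: M = m − 5 log₁₀ d + 5 = 3.02 − 5·0.8827 + 5 = 3.606
Star Q: M = m − 5 log₁₀ d + 5 = 18.56 − 5·5.0414 + 5 = -1.647
ΔM = M_P − M_Q = 3.606 − (-1.647) = 5.253; smaller M is more luminous → Star Q.
L ratio = 10^(0.4 |ΔM|) = 10^2.101 = 126.3

Star Q is more luminous, by a factor of 126.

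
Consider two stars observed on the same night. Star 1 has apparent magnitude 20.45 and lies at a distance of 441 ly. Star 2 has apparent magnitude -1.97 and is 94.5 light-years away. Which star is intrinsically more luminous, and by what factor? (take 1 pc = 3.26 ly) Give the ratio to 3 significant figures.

Star 2 is more luminous, by a factor of 4.27×10^7.

Star 1: d = 441 ly / 3.26 = 135.3 pc
Star 1: M = m − 5 log₁₀ d + 5 = 20.45 − 5·2.1312 + 5 = 14.794
Star 2: d = 94.5 ly / 3.26 = 28.99 pc
Star 2: M = m − 5 log₁₀ d + 5 = -1.97 − 5·1.4622 + 5 = -4.281
ΔM = M_1 − M_2 = 14.794 − (-4.281) = 19.075; smaller M is more luminous → Star 2.
L ratio = 10^(0.4 |ΔM|) = 10^7.630 = 4.266×10^7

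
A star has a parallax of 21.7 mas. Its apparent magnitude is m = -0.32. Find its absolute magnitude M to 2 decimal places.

M ≈ -3.64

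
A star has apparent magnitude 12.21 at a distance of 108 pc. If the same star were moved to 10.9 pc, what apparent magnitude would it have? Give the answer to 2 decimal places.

m ≈ 7.23

Flux ∝ 1/d², so Δm = 5 log₁₀(d₂/d₁) = 5 log₁₀(10.9/108) = -4.980
m₂ = m₁ + Δm = 12.21 + (-4.980) = 7.230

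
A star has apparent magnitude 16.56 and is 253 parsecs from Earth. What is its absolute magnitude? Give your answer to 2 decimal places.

M ≈ 9.54

5 log₁₀(d/10 pc) = 5 log₁₀(253.0) − 5 = 7.016
M = m − 5 log₁₀(d/10) = 16.56 − 7.016 = 9.544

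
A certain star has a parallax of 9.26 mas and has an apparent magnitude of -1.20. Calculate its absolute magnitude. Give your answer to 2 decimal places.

M ≈ -6.37

p = 9.26 mas = 9.26×10^-3″ → d = 1/p = 108.0 pc
5 log₁₀(d/10 pc) = 5 log₁₀(108.0) − 5 = 5.167
M = m − 5 log₁₀(d/10) = -1.20 − 5.167 = -6.367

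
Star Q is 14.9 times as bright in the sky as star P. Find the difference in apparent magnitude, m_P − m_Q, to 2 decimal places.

m_P − m_Q ≈ 2.93

Pogson: Δm = −2.5 log₁₀(ratio) = −2.5 log₁₀(14.9) = −2.5 × 1.1732 = -2.933
Star Q is brighter so has the smaller magnitude: m_P − m_Q is positive.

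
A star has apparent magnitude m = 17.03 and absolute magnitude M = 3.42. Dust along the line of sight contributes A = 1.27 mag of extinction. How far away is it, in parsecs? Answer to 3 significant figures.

m − M = 5 log₁₀(d/10 pc) + A  ⇒  17.03 − (3.42) − 1.27 = 5 log₁₀(d/10)
12.340 = 5 log₁₀(d/10)
log₁₀ d = (m − M − A)/5 + 1 = 3.4680
d = 10^3.4680 = 2938 pc

d ≈ 2940 pc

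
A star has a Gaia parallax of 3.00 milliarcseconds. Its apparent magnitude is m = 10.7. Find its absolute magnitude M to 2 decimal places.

M ≈ 3.09

p = 3.00 mas = 3.00×10^-3″ → d = 1/p = 333.3 pc
5 log₁₀(d/10 pc) = 5 log₁₀(333.3) − 5 = 7.614
M = m − 5 log₁₀(d/10) = 10.7 − 7.614 = 3.086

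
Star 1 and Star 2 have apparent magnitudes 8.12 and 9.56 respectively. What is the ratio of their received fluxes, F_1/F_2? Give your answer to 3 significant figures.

Δm = 8.12 − (9.56) = -1.44
Flux ratio = 10^(−0.4 Δm) = 10^(−0.4 × -1.44) = 10^0.576 = 3.767

F_1/F_2 ≈ 3.77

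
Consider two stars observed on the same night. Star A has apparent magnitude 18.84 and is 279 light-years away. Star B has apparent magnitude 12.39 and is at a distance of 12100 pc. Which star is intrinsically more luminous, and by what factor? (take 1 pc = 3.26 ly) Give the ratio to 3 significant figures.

Star A: d = 279 ly / 3.26 = 85.58 pc
Star A: M = m − 5 log₁₀ d + 5 = 18.84 − 5·1.9324 + 5 = 14.178
Star B: M = m − 5 log₁₀ d + 5 = 12.39 − 5·4.0828 + 5 = -3.024
ΔM = M_A − M_B = 14.178 − (-3.024) = 17.202; smaller M is more luminous → Star B.
L ratio = 10^(0.4 |ΔM|) = 10^6.881 = 7.600×10^6

Star B is more luminous, by a factor of 7.60×10^6.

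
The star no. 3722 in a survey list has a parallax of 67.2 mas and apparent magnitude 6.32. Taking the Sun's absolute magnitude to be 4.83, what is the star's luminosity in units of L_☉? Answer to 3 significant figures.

d = 1/p = 1000/67.2 mas = 14.88 pc
M = m − 5 log₁₀ d + 5 = 6.32 − 5·1.1726 + 5 = 5.457
M − M_☉ = 5.457 − 4.83 = 0.627
L/L_☉ = 10^(−0.4 × 0.627) = 0.5614

L/L_☉ ≈ 0.561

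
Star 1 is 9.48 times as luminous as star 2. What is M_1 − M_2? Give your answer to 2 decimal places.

M_1 − M_2 ≈ -2.44

Pogson: ΔM = −2.5 log₁₀(ratio) = −2.5 log₁₀(9.48) = −2.5 × 0.9768 = -2.442
Star 1 is brighter, so it has the smaller magnitude: the difference is negative.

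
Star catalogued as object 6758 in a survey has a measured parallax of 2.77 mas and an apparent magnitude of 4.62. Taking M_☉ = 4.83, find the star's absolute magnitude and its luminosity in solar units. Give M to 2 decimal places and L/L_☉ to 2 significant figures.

d = 1/p = 1000/2.77 mas = 361.0 pc
M = m − 5 log₁₀ d + 5 = 4.62 − 5·2.5575 + 5 = -3.168
M − M_☉ = -3.168 − 4.83 = -7.998
L/L_☉ = 10^(−0.4 × -7.998) = 1581

M ≈ -3.17; L/L_☉ ≈ 1600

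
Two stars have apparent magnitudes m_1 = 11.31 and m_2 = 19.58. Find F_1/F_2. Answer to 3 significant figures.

F_1/F_2 ≈ 2030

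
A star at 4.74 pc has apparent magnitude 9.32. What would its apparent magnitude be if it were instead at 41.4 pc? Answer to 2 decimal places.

Flux ∝ 1/d², so Δm = 5 log₁₀(d₂/d₁) = 5 log₁₀(41.4/4.74) = 4.706
m₂ = m₁ + Δm = 9.32 + (4.706) = 14.026

m ≈ 14.03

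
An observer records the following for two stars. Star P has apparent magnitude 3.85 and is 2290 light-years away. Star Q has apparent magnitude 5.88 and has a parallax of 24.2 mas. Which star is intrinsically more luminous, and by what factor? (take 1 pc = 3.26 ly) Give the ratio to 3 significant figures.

Star P is more luminous, by a factor of 1870.

Star P: d = 2290 ly / 3.26 = 702.5 pc
Star P: M = m − 5 log₁₀ d + 5 = 3.85 − 5·2.8466 + 5 = -5.383
Star Q: p = 24.2 mas = 0.0242″ → d = 1/p = 41.32 pc
Star Q: M = m − 5 log₁₀ d + 5 = 5.88 − 5·1.6162 + 5 = 2.799
ΔM = M_P − M_Q = -5.383 − (2.799) = -8.182; smaller M is more luminous → Star P.
L ratio = 10^(0.4 |ΔM|) = 10^3.273 = 1874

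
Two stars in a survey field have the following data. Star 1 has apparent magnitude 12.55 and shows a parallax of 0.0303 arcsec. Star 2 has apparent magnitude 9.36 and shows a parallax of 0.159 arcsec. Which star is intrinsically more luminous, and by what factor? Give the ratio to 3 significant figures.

Star 1 is more luminous, by a factor of 1.46.

Star 1: d = 1/p = 1/0.0303″ = 33.00 pc
Star 1: M = m − 5 log₁₀ d + 5 = 12.55 − 5·1.5186 + 5 = 9.957
Star 2: d = 1/p = 1/0.159″ = 6.289 pc
Star 2: M = m − 5 log₁₀ d + 5 = 9.36 − 5·0.7986 + 5 = 10.367
ΔM = M_1 − M_2 = 9.957 − (10.367) = -0.410; smaller M is more luminous → Star 1.
L ratio = 10^(0.4 |ΔM|) = 10^0.164 = 1.459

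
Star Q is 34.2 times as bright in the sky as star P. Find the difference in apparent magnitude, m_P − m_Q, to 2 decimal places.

m_P − m_Q ≈ 3.84

Pogson: Δm = −2.5 log₁₀(ratio) = −2.5 log₁₀(34.2) = −2.5 × 1.5340 = -3.835
Star Q is brighter so has the smaller magnitude: m_P − m_Q is positive.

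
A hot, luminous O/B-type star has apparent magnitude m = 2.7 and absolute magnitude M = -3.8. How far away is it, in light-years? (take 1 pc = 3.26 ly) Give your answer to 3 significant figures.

d ≈ 650 ly

Distance modulus: m − M = 2.7 − (-3.8) = 6.500
m − M = 5 log₁₀ d − 5
log₁₀ d = (m − M)/5 + 1 = 2.3000
d = 10^2.3000 = 199.5 pc
= 650.5 ly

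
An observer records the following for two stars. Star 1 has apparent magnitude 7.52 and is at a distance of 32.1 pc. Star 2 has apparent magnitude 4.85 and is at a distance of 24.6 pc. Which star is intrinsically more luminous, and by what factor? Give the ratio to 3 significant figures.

Star 2 is more luminous, by a factor of 6.87.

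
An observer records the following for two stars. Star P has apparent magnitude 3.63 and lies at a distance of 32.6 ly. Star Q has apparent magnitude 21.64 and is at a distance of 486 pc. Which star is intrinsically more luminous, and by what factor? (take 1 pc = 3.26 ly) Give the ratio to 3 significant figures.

Star P is more luminous, by a factor of 6770.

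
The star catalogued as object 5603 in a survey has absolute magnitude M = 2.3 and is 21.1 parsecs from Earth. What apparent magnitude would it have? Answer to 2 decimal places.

m = M + 5 log₁₀ d − 5 = 2.3 + 5·1.3243 − 5 = 3.921

m ≈ 3.92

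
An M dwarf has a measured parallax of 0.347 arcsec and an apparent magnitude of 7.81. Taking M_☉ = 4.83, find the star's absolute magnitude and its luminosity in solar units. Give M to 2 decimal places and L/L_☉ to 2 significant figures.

M ≈ 10.51; L/L_☉ ≈ 5.3×10^-3

d = 1/p = 1/0.347″ = 2.882 pc
M = m − 5 log₁₀ d + 5 = 7.81 − 5·0.4597 + 5 = 10.512
M − M_☉ = 10.512 − 4.83 = 5.682
L/L_☉ = 10^(−0.4 × 5.682) = 5.338×10^-3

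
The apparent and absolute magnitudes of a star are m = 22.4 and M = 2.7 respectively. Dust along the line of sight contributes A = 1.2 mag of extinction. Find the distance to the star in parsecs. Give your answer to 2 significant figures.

m − M = 5 log₁₀(d/10 pc) + A  ⇒  22.4 − (2.7) − 1.2 = 5 log₁₀(d/10)
18.500 = 5 log₁₀(d/10)
log₁₀ d = (m − M − A)/5 + 1 = 4.7000
d = 10^4.7000 = 50120 pc

d ≈ 50000 pc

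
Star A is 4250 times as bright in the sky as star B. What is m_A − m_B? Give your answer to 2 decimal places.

Pogson: Δm = −2.5 log₁₀(ratio) = −2.5 log₁₀(4250) = −2.5 × 3.6284 = -9.071
Star A is brighter, so it has the smaller magnitude: the difference is negative.

m_A − m_B ≈ -9.07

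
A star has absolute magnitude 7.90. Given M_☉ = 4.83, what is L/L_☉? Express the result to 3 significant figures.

M − M_☉ = 7.90 − 4.83 = 3.070
L/L_☉ = 10^(−0.4 (M − M_☉)) = 10^-1.228 = 0.05916

L/L_☉ ≈ 0.0592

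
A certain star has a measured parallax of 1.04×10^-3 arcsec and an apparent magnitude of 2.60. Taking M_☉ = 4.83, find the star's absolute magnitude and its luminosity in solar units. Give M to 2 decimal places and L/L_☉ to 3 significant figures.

d = 1/p = 1/1.04×10^-3″ = 961.5 pc
M = m − 5 log₁₀ d + 5 = 2.60 − 5·2.9830 + 5 = -7.315
M − M_☉ = -7.315 − 4.83 = -12.145
L/L_☉ = 10^(−0.4 × -12.145) = 72100

M ≈ -7.31; L/L_☉ ≈ 72100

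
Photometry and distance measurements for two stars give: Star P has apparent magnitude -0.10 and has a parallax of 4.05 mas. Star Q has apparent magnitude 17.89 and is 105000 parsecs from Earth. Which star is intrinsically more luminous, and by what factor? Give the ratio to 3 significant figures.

Star P is more luminous, by a factor of 86.8.

Star P: p = 4.05 mas = 4.05×10^-3″ → d = 1/p = 246.9 pc
Star P: M = m − 5 log₁₀ d + 5 = -0.10 − 5·2.3925 + 5 = -7.063
Star Q: M = m − 5 log₁₀ d + 5 = 17.89 − 5·5.0212 + 5 = -2.216
ΔM = M_P − M_Q = -7.063 − (-2.216) = -4.847; smaller M is more luminous → Star P.
L ratio = 10^(0.4 |ΔM|) = 10^1.939 = 86.84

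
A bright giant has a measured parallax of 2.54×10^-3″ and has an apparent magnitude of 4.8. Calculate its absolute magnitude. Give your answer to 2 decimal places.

M ≈ -3.18

d = 1/p = 1/2.54×10^-3″ = 393.7 pc
5 log₁₀(d/10 pc) = 5 log₁₀(393.7) − 5 = 7.976
M = m − 5 log₁₀(d/10) = 4.8 − 7.976 = -3.176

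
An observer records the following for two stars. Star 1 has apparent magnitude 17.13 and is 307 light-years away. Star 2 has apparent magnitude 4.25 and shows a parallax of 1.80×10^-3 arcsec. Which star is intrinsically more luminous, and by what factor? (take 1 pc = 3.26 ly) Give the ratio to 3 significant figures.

Star 2 is more luminous, by a factor of 4.94×10^6.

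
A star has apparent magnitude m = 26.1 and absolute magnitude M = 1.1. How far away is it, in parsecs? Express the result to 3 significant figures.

d ≈ 1.00×10^6 pc

Distance modulus: m − M = 26.1 − (1.1) = 25.000
m − M = 5 log₁₀ d − 5
log₁₀ d = (m − M)/5 + 1 = 6.0000
d = 10^6.0000 = 1.000×10^6 pc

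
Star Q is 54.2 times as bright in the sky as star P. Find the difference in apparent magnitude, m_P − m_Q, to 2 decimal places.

m_P − m_Q ≈ 4.33

Pogson: Δm = −2.5 log₁₀(ratio) = −2.5 log₁₀(54.2) = −2.5 × 1.7340 = -4.335
Star Q is brighter so has the smaller magnitude: m_P − m_Q is positive.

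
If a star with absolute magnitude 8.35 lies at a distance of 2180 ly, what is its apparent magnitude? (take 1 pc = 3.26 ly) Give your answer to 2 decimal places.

m ≈ 17.48

d = 2180 ly / 3.26 = 668.7 pc
m = M + 5 log₁₀ d − 5 = 8.35 + 5·2.8252 − 5 = 17.476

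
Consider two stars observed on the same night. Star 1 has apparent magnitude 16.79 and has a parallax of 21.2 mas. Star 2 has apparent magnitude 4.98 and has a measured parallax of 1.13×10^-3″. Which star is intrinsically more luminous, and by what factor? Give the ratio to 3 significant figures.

Star 1: p = 21.2 mas = 0.0212″ → d = 1/p = 47.17 pc
Star 1: M = m − 5 log₁₀ d + 5 = 16.79 − 5·1.6737 + 5 = 13.422
Star 2: d = 1/p = 1/1.13×10^-3″ = 885.0 pc
Star 2: M = m − 5 log₁₀ d + 5 = 4.98 − 5·2.9469 + 5 = -4.755
ΔM = M_1 − M_2 = 13.422 − (-4.755) = 18.176; smaller M is more luminous → Star 2.
L ratio = 10^(0.4 |ΔM|) = 10^7.271 = 1.864×10^7

Star 2 is more luminous, by a factor of 1.86×10^7.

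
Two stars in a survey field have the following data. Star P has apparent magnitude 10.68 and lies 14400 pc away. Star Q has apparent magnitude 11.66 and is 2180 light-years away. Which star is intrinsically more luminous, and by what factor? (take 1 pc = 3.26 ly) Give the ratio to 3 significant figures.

Star P: M = m − 5 log₁₀ d + 5 = 10.68 − 5·4.1584 + 5 = -5.112
Star Q: d = 2180 ly / 3.26 = 668.7 pc
Star Q: M = m − 5 log₁₀ d + 5 = 11.66 − 5·2.8252 + 5 = 2.534
ΔM = M_P − M_Q = -5.112 − (2.534) = -7.646; smaller M is more luminous → Star P.
L ratio = 10^(0.4 |ΔM|) = 10^3.058 = 1144

Star P is more luminous, by a factor of 1140.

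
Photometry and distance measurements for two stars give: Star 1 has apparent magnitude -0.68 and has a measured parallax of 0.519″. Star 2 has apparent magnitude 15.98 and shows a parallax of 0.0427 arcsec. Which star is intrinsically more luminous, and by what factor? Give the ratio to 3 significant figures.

Star 1 is more luminous, by a factor of 31200.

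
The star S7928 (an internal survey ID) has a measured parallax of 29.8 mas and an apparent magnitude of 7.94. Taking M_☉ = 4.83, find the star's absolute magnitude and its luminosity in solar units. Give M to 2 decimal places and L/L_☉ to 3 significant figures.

M ≈ 5.31; L/L_☉ ≈ 0.642

d = 1/p = 1000/29.8 mas = 33.56 pc
M = m − 5 log₁₀ d + 5 = 7.94 − 5·1.5258 + 5 = 5.311
M − M_☉ = 5.311 − 4.83 = 0.481
L/L_☉ = 10^(−0.4 × 0.481) = 0.6420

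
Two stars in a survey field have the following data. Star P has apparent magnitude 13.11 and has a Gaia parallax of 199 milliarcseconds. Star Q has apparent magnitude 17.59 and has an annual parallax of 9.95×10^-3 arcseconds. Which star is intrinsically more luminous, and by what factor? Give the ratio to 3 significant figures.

Star P: p = 199 mas = 0.199″ → d = 1/p = 5.025 pc
Star P: M = m − 5 log₁₀ d + 5 = 13.11 − 5·0.7011 + 5 = 14.604
Star Q: d = 1/p = 1/9.95×10^-3″ = 100.5 pc
Star Q: M = m − 5 log₁₀ d + 5 = 17.59 − 5·2.0022 + 5 = 12.579
ΔM = M_P − M_Q = 14.604 − (12.579) = 2.025; smaller M is more luminous → Star Q.
L ratio = 10^(0.4 |ΔM|) = 10^0.810 = 6.457

Star Q is more luminous, by a factor of 6.46.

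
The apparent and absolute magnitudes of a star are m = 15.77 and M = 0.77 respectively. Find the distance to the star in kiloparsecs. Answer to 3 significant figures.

d ≈ 10.0 kpc

μ = m − M = 15.000
m − M = 5 log₁₀ d − 5
log₁₀ d = (m − M)/5 + 1 = 4.0000
d = 10^4.0000 = 10000 pc
= 10.00 kpc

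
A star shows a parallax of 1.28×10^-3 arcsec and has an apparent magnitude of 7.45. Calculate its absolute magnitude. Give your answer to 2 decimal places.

d = 1/p = 1/1.28×10^-3″ = 781.2 pc
5 log₁₀(d/10 pc) = 5 log₁₀(781.2) − 5 = 9.464
M = m − 5 log₁₀(d/10) = 7.45 − 9.464 = -2.014

M ≈ -2.01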